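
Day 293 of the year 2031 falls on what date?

Jan has 31 days (293 − 31 = 262 remain).
Feb has 28 days (262 − 28 = 234 remain).
Mar has 31 days (234 − 31 = 203 remain).
Apr has 30 days (203 − 30 = 173 remain).
May has 31 days (173 − 31 = 142 remain).
Jun has 30 days (142 − 30 = 112 remain).
Jul has 31 days (112 − 31 = 81 remain).
Aug has 31 days (81 − 31 = 50 remain).
Sep has 30 days (50 − 30 = 20 remain).
20 into Oct → Oct 20.

Oct 20, 2031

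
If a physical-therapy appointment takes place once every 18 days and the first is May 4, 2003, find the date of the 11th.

The 11th occurrence is 10 intervals after the first: 10 × 18 = 180 days after May 4, 2003.
May has 31 days — 27 days to the end of May leaves 153.
June has 30 days (123 left).
July has 31 days (92 left).
August has 31 days (61 left).
September has 30 days (31 left).
31 days into October → October 31, 2003.

October 31, 2003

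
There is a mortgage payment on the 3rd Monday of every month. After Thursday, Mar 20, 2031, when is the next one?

Apr 21, 2031

Mar 2031 starts on a Saturday; its first Monday is the 3rd, so the 3rd Monday is the 17th — Mar 17, 2031.
That is not after Mar 20, 2031, so look at Apr 2031.
Apr 2031 starts on a Tuesday; its first Monday is the 7th, so the 3rd Monday is the 21st — Apr 21, 2031.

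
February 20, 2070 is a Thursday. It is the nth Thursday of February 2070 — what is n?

Day 20 falls in week ⌈20/7⌉ of the month.
Days 1–7 hold the 1st Thursday, 8–14 the 2nd, 15–21 the 3rd, 22–28 the 4th, 29–31 the 5th.
20 is in the range for the 3rd.

3rd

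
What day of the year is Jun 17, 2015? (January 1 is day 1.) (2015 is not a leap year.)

168

Days in months before Jun: 31 + 28 + 31 + 30 + 31 = 151.
Plus 17 days into Jun → day 168.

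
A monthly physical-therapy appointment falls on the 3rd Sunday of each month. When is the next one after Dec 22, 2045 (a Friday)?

Jan 21, 2046

Dec 2045 starts on a Friday; its first Sunday is the 3rd, so the 3rd Sunday is the 17th — Dec 17, 2045.
That is not after Dec 22, 2045, so look at Jan 2046.
Jan 2046 starts on a Monday; its first Sunday is the 7th, so the 3rd Sunday is the 21st — Jan 21, 2046.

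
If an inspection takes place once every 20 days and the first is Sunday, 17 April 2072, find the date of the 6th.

The 6th occurrence is 5 intervals after the first: 5 × 20 = 100 days after 17 April 2072.
April has 30 days — 13 days to the end of April leaves 87.
May has 31 days (56 left).
June has 30 days (26 left).
26 days into July → 26 July 2072.

26 July 2072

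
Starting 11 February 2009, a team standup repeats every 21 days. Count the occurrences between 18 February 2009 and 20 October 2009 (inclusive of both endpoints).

11

Occurrences land 21·i days after 11 February 2009 for i = 0, 1, 2, …
18 February 2009 is 7 days after the start; 7 ÷ 21 = 0 remainder 7; since the remainder is 7, round up to i = 1. First occurrence in the window: #2 on 4 March 2009 (1×21 = 21 days in).
20 October 2009 is 251 days after the start; 251 ÷ 21 = 11 remainder 20. Last occurrence in the window: #12 on 30 September 2009.
Occurrences #2 through #12: 11 in total.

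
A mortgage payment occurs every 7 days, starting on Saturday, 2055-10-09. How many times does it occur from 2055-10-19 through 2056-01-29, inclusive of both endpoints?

Occurrences land 7·i days after 2055-10-09 for i = 0, 1, 2, …
2055-10-19 is 10 days after the start; 10 ÷ 7 = 1 remainder 3; since the remainder is 3, round up to i = 2. First occurrence in the window: #3 on 2055-10-23 (2×7 = 14 days in).
2056-01-29 is 112 days after the start; 112 ÷ 7 = 16 remainder 0. Last occurrence in the window: #17 on 2056-01-29.
Occurrences #3 through #17: 15 in total.

15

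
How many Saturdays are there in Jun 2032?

4

Jun 1, 2032 is a Tuesday; the first Saturday on or after it is Jun 5, 2032 (4 days later).
From Jun 5, 2032 to Jun 30, 2032 is 30 − 5 = 25 days.
25 ÷ 7 = 3 full weeks with remainder 4, so 3 more Saturdays after the first → 4.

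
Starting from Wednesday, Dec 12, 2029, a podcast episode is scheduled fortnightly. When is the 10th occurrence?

Apr 17, 2030

The 10th occurrence is 9 intervals after the first: 9 × 14 = 126 days after Dec 12, 2029.
Dec has 31 days — 19 days to the end of Dec leaves 107.
Jan has 31 days (76 left).
Feb has 28 days (48 left).
Mar has 31 days (17 left).
17 days into Apr → Apr 17, 2030.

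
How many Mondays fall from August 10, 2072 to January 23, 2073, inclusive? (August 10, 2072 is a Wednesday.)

24

August 10, 2072 is a Wednesday; the first Monday on or after it is August 15, 2072 (5 days later).
From August 15, 2072 to January 23, 2073: 16 + 30 + 31 + 30 + 31 + 23 = 161 days (rest of August, September, October, November, December, January).
161 ÷ 7 = 23 full weeks with remainder 0, so 23 more Mondays after the first → 24.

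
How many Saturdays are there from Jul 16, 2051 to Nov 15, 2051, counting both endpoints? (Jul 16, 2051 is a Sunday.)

17

Jul 16, 2051 is a Sunday; the first Saturday on or after it is Jul 22, 2051 (6 days later).
From Jul 22, 2051 to Nov 15, 2051: 9 + 31 + 30 + 31 + 15 = 116 days (rest of Jul, Aug, Sep, Oct, Nov).
116 ÷ 7 = 16 full weeks with remainder 4, so 16 more Saturdays after the first → 17.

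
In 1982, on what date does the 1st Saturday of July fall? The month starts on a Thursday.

July 1982 begins on a Thursday, so the first Saturday is July 3 (2 days later).

July 3, 1982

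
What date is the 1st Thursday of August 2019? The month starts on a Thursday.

2019-08-01

August 2019 begins on a Thursday, so the first Thursday is August 1.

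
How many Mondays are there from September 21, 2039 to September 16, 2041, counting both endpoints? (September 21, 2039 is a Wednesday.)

September 21, 2039 is a Wednesday; the first Monday on or after it is September 26, 2039 (5 days later).
From September 26, 2039 to September 16, 2041: 96 + 366 + 259 = 721 days (rest of 2039, 2040, to September 16, 2041 in 2041).
721 ÷ 7 = 103 full weeks with remainder 0, so 103 more Mondays after the first → 104.

104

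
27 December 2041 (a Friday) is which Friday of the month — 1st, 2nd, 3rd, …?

4th

Day 27 falls in week ⌈27/7⌉ of the month.
Days 1–7 hold the 1st Friday, 8–14 the 2nd, 15–21 the 3rd, 22–28 the 4th, 29–31 the 5th.
27 is in the range for the 4th.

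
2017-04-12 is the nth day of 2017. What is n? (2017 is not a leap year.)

Days in months before April: 31 + 28 + 31 = 90.
Plus 12 days into April → day 102.

102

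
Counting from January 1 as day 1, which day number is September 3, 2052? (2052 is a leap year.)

247

Days in months before September: 31 + 29 + 31 + 30 + 31 + 30 + 31 + 31 = 244.
Plus 3 days into September → day 247.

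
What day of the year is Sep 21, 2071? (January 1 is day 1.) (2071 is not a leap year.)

Days in months before Sep: 31 + 28 + 31 + 30 + 31 + 30 + 31 + 31 = 243.
Plus 21 days into Sep → day 264.

264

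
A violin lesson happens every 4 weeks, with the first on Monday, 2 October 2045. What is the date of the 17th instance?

24 December 2046

The 17th occurrence is 16 intervals after the first: 16 × 28 = 448 days after 2 October 2045.
October has 31 days — 29 days to the end of October leaves 419.
From end of October to end of 2045 is 61 days (358 left).
January has 31 days (327 left).
February has 28 days (299 left).
March has 31 days (268 left).
April has 30 days (238 left).
May has 31 days (207 left).
June has 30 days (177 left).
July has 31 days (146 left).
August has 31 days (115 left).
September has 30 days (85 left).
October has 31 days (54 left).
November has 30 days (24 left).
24 days into December → 24 December 2046.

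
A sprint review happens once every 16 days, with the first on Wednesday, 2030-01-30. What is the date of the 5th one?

The 5th occurrence is 4 intervals after the first: 4 × 16 = 64 days after 2030-01-30.
January has 31 days — 1 day to the end of January leaves 63.
February has 28 days (35 left).
March has 31 days (4 left).
4 days into April → 2030-04-04.

2030-04-04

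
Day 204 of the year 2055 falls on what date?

23 July 2055

January has 31 days (204 − 31 = 173 remain).
February has 28 days (173 − 28 = 145 remain).
March has 31 days (145 − 31 = 114 remain).
April has 30 days (114 − 30 = 84 remain).
May has 31 days (84 − 31 = 53 remain).
June has 30 days (53 − 30 = 23 remain).
23 into July → July 23.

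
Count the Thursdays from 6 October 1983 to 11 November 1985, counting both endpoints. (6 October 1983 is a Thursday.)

6 October 1983 is a Thursday; the first Thursday on or after it is 6 October 1983.
From 6 October 1983 to 11 November 1985: 86 + 366 + 315 = 767 days (rest of 1983, 1984, to 11 November 1985 in 1985).
767 ÷ 7 = 109 full weeks with remainder 4, so 109 more Thursdays after the first → 110.

110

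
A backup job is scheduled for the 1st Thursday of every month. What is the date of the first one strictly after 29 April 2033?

5 May 2033

April 2033 starts on a Friday, so its 1st Thursday is 7 April 2033 (6 days in).
That is not after 29 April 2033, so look at May 2033.
May 2033 starts on a Sunday, so its 1st Thursday is 5 May 2033 (4 days in).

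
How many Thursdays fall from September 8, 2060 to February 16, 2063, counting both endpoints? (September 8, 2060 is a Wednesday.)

September 8, 2060 is a Wednesday; the first Thursday on or after it is September 9, 2060 (1 day later).
From September 9, 2060 to February 16, 2063: 113 + 365 + 365 + 47 = 890 days (rest of 2060, 2061, 2062, to February 16, 2063 in 2063).
890 ÷ 7 = 127 full weeks with remainder 1, so 127 more Thursdays after the first → 128.

128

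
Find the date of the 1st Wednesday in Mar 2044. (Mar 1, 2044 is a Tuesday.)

Mar 2044 begins on a Tuesday, so the first Wednesday is Mar 2 (1 day later).

Mar 2, 2044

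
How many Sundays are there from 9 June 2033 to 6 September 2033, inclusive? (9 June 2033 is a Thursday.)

13

9 June 2033 is a Thursday; the first Sunday on or after it is 12 June 2033 (3 days later).
From 12 June 2033 to 6 September 2033: 18 + 31 + 31 + 6 = 86 days (rest of June, July, August, September).
86 ÷ 7 = 12 full weeks with remainder 2, so 12 more Sundays after the first → 13.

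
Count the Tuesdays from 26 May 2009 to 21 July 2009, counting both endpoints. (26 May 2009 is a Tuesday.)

26 May 2009 is a Tuesday; the first Tuesday on or after it is 26 May 2009.
From 26 May 2009 to 21 July 2009: 5 + 30 + 21 = 56 days (rest of May, June, July).
56 ÷ 7 = 8 full weeks with remainder 0, so 8 more Tuesdays after the first → 9.

9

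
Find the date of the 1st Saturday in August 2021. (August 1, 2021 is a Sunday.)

2021-08-07

August 2021 begins on a Sunday, so the first Saturday is August 7 (6 days later).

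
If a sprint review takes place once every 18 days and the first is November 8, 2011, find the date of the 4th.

The 4th occurrence is 3 intervals after the first: 3 × 18 = 54 days after November 8, 2011.
November has 30 days — 22 days to the end of November leaves 32.
December has 31 days (1 left).
1 day into January → January 1, 2012.

January 1, 2012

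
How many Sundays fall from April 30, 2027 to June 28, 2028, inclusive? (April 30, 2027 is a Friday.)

61

April 30, 2027 is a Friday; the first Sunday on or after it is May 2, 2027 (2 days later).
From May 2, 2027 to June 28, 2028: 243 + 180 = 423 days (rest of 2027, to June 28, 2028 in 2028).
423 ÷ 7 = 60 full weeks with remainder 3, so 60 more Sundays after the first → 61.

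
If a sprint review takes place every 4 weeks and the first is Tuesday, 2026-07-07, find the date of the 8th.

2027-01-19

The 8th occurrence is 7 intervals after the first: 7 × 28 = 196 days after 2026-07-07.
July has 31 days — 24 days to the end of July leaves 172.
August has 31 days (141 left).
September has 30 days (111 left).
October has 31 days (80 left).
November has 30 days (50 left).
December has 31 days (19 left).
19 days into January → 2027-01-19.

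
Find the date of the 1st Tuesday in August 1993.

August 1993 begins on a Sunday, so the first Tuesday is August 3 (2 days later).

August 3, 1993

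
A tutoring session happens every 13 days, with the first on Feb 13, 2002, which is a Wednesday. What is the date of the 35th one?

The 35th occurrence is 34 intervals after the first: 34 × 13 = 442 days after Feb 13, 2002.
Feb has 28 days — 15 days to the end of Feb leaves 427.
From end of Feb to end of 2002 is 306 days (121 left).
Jan has 31 days (90 left).
Feb has 28 days (62 left).
Mar has 31 days (31 left).
Apr has 30 days (1 left).
1 day into May → May 1, 2003.

May 1, 2003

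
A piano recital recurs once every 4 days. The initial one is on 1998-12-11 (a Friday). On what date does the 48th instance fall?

The 48th occurrence is 47 intervals after the first: 47 × 4 = 188 days after 1998-12-11.
December has 31 days — 20 days to the end of December leaves 168.
January has 31 days (137 left).
February has 28 days (109 left).
March has 31 days (78 left).
April has 30 days (48 left).
May has 31 days (17 left).
17 days into June → 1999-06-17.

1999-06-17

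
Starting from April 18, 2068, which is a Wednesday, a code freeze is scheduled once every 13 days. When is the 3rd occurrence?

May 14, 2068

The 3rd occurrence is 2 intervals after the first: 2 × 13 = 26 days after April 18, 2068.
April has 30 days — 12 days to the end of April leaves 14.
14 days into May → May 14, 2068.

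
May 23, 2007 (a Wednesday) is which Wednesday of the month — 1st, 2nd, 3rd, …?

Day 23 falls in week ⌈23/7⌉ of the month.
Days 1–7 hold the 1st Wednesday, 8–14 the 2nd, 15–21 the 3rd, 22–28 the 4th, 29–31 the 5th.
23 is in the range for the 4th.

4th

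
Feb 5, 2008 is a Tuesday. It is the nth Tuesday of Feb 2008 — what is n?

1st

Day 5 falls in week ⌈5/7⌉ of the month.
Days 1–7 hold the 1st Tuesday, 8–14 the 2nd, 15–21 the 3rd, 22–28 the 4th, 29–31 the 5th.
5 is in the range for the 1st.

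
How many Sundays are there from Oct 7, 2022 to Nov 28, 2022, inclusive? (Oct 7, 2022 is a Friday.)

8

Oct 7, 2022 is a Friday; the first Sunday on or after it is Oct 9, 2022 (2 days later).
From Oct 9, 2022 to Nov 28, 2022: 22 + 28 = 50 days (rest of Oct, Nov).
50 ÷ 7 = 7 full weeks with remainder 1, so 7 more Sundays after the first → 8.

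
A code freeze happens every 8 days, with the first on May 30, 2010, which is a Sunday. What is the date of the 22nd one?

The 22nd occurrence is 21 intervals after the first: 21 × 8 = 168 days after May 30, 2010.
May has 31 days — 1 day to the end of May leaves 167.
June has 30 days (137 left).
July has 31 days (106 left).
August has 31 days (75 left).
September has 30 days (45 left).
October has 31 days (14 left).
14 days into November → November 14, 2010.

November 14, 2010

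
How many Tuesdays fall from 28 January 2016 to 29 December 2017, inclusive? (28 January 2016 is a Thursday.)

28 January 2016 is a Thursday; the first Tuesday on or after it is 2 February 2016 (5 days later).
From 2 February 2016 to 29 December 2017: 333 + 363 = 696 days (rest of 2016, to 29 December 2017 in 2017).
696 ÷ 7 = 99 full weeks with remainder 3, so 99 more Tuesdays after the first → 100.

100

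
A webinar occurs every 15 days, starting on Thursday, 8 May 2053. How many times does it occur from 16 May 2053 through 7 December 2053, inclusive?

Occurrences land 15·i days after 8 May 2053 for i = 0, 1, 2, …
16 May 2053 is 8 days after the start; 8 ÷ 15 = 0 remainder 8; since the remainder is 8, round up to i = 1. First occurrence in the window: #2 on 23 May 2053 (1×15 = 15 days in).
7 December 2053 is 213 days after the start; 213 ÷ 15 = 14 remainder 3. Last occurrence in the window: #15 on 4 December 2053.
Occurrences #2 through #15: 14 in total.

14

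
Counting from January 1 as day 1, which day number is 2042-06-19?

Days in months before June: 31 + 28 + 31 + 30 + 31 = 151.
Plus 19 days into June → day 170.

170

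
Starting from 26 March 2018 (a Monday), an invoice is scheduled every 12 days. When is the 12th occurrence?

5 August 2018

The 12th occurrence is 11 intervals after the first: 11 × 12 = 132 days after 26 March 2018.
March has 31 days — 5 days to the end of March leaves 127.
April has 30 days (97 left).
May has 31 days (66 left).
June has 30 days (36 left).
July has 31 days (5 left).
5 days into August → 5 August 2018.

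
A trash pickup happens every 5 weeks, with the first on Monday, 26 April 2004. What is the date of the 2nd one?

31 May 2004

The 2nd occurrence is 1 interval after the first: 1 × 35 = 35 days after 26 April 2004.
April has 30 days — 4 days to the end of April leaves 31.
31 days into May → 31 May 2004.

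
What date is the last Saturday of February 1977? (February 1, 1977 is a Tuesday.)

26 February 1977

February 1977 begins on a Tuesday, so the first Saturday is February 5 (4 days later).
February 1977 has 28 days. Adding weeks: 5, 12, 19, 26 — the last one ≤ 28 is the 26th.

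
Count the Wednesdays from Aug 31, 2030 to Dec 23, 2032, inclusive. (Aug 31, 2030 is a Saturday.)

Aug 31, 2030 is a Saturday; the first Wednesday on or after it is Sep 4, 2030 (4 days later).
From Sep 4, 2030 to Dec 23, 2032: 118 + 365 + 358 = 841 days (rest of 2030, 2031, to Dec 23, 2032 in 2032).
841 ÷ 7 = 120 full weeks with remainder 1, so 120 more Wednesdays after the first → 121.

121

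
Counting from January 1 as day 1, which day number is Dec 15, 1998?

349

Days in months before Dec: 31 + 28 + 31 + 30 + 31 + 30 + 31 + 31 + 30 + 31 + 30 = 334.
Plus 15 days into Dec → day 349.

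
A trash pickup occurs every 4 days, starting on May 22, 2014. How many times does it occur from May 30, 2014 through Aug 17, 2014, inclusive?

Occurrences land 4·i days after May 22, 2014 for i = 0, 1, 2, …
May 30, 2014 is 8 days after the start; 8 ÷ 4 = 2 remainder 0. First occurrence in the window: #3 on May 30, 2014 (2×4 = 8 days in).
Aug 17, 2014 is 87 days after the start; 87 ÷ 4 = 21 remainder 3. Last occurrence in the window: #22 on Aug 14, 2014.
Occurrences #3 through #22: 20 in total.

20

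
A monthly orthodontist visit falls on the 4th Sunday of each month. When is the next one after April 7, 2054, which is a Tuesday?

April 26, 2054

April 2054 starts on a Wednesday; its first Sunday is the 5th, so the 4th Sunday is the 26th — April 26, 2054.
April 26, 2054 is after April 7, 2054, so that is the next one.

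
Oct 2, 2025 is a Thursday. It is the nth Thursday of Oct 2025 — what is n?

1st

Day 2 falls in week ⌈2/7⌉ of the month.
Days 1–7 hold the 1st Thursday, 8–14 the 2nd, 15–21 the 3rd, 22–28 the 4th, 29–31 the 5th.
2 is in the range for the 1st.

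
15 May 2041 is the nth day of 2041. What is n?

135

Days in months before May: 31 + 28 + 31 + 30 = 120.
Plus 15 days into May → day 135.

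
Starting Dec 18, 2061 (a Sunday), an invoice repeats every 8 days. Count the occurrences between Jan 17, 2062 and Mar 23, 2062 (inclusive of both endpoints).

Occurrences land 8·i days after Dec 18, 2061 for i = 0, 1, 2, …
Jan 17, 2062 is 30 days after the start; 30 ÷ 8 = 3 remainder 6; since the remainder is 6, round up to i = 4. First occurrence in the window: #5 on Jan 19, 2062 (4×8 = 32 days in).
Mar 23, 2062 is 95 days after the start; 95 ÷ 8 = 11 remainder 7. Last occurrence in the window: #12 on Mar 16, 2062.
Occurrences #5 through #12: 8 in total.

8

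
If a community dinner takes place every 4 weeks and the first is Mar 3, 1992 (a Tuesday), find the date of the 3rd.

The 3rd occurrence is 2 intervals after the first: 2 × 28 = 56 days after Mar 3, 1992.
Mar has 31 days — 28 days to the end of Mar leaves 28.
28 days into Apr → Apr 28, 1992.

Apr 28, 1992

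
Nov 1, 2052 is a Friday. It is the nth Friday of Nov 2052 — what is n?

Day 1 falls in week ⌈1/7⌉ of the month.
Days 1–7 hold the 1st Friday, 8–14 the 2nd, 15–21 the 3rd, 22–28 the 4th, 29–31 the 5th.
1 is in the range for the 1st.

1st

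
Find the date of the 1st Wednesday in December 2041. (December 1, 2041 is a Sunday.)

2041-12-04

December 2041 begins on a Sunday, so the first Wednesday is December 4 (3 days later).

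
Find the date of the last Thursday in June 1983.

June 1983 begins on a Wednesday, so the first Thursday is June 2 (1 day later).
June 1983 has 30 days. Adding weeks: 2, 9, 16, 23, 30 — the last one ≤ 30 is the 30th.

30 June 1983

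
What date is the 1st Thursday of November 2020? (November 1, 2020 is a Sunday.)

November 2020 begins on a Sunday, so the first Thursday is November 5 (4 days later).

2020-11-05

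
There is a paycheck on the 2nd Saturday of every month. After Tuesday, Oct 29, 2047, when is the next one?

Oct 2047 starts on a Tuesday; its first Saturday is the 5th, so the 2nd Saturday is the 12th — Oct 12, 2047.
That is not after Oct 29, 2047, so look at Nov 2047.
Nov 2047 starts on a Friday; its first Saturday is the 2nd, so the 2nd Saturday is the 9th — Nov 9, 2047.

Nov 9, 2047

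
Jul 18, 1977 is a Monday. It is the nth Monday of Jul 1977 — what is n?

Day 18 falls in week ⌈18/7⌉ of the month.
Days 1–7 hold the 1st Monday, 8–14 the 2nd, 15–21 the 3rd, 22–28 the 4th, 29–31 the 5th.
18 is in the range for the 3rd.

3rd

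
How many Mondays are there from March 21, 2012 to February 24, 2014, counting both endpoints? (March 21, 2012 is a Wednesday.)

101

March 21, 2012 is a Wednesday; the first Monday on or after it is March 26, 2012 (5 days later).
From March 26, 2012 to February 24, 2014: 280 + 365 + 55 = 700 days (rest of 2012, 2013, to February 24, 2014 in 2014).
700 ÷ 7 = 100 full weeks with remainder 0, so 100 more Mondays after the first → 101.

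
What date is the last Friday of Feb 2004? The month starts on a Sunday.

Feb 27, 2004

Feb 2004 begins on a Sunday, so the first Friday is Feb 6 (5 days later).
Feb 2004 has 29 days. Adding weeks: 6, 13, 20, 27 — the last one ≤ 29 is the 27th.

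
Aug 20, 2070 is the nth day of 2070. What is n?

Days in months before Aug: 31 + 28 + 31 + 30 + 31 + 30 + 31 = 212.
Plus 20 days into Aug → day 232.

232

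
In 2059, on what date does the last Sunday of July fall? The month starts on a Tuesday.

2059-07-27

July 2059 begins on a Tuesday, so the first Sunday is July 6 (5 days later).
July 2059 has 31 days. Adding weeks: 6, 13, 20, 27 — the last one ≤ 31 is the 27th.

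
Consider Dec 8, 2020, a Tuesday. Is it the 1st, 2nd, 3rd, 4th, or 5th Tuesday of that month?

2nd

Day 8 falls in week ⌈8/7⌉ of the month.
Days 1–7 hold the 1st Tuesday, 8–14 the 2nd, 15–21 the 3rd, 22–28 the 4th, 29–31 the 5th.
8 is in the range for the 2nd.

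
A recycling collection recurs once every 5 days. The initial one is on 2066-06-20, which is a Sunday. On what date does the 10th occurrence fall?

The 10th occurrence is 9 intervals after the first: 9 × 5 = 45 days after 2066-06-20.
June has 30 days — 10 days to the end of June leaves 35.
July has 31 days (4 left).
4 days into August → 2066-08-04.

2066-08-04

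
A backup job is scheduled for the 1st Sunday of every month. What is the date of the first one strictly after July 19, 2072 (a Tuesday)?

August 7, 2072

July 2072 starts on a Friday, so its 1st Sunday is July 3, 2072 (2 days in).
That is not after July 19, 2072, so look at August 2072.
August 2072 starts on a Monday, so its 1st Sunday is August 7, 2072 (6 days in).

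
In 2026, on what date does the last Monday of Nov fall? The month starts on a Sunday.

Nov 2026 begins on a Sunday, so the first Monday is Nov 2 (1 day later).
Nov 2026 has 30 days. Adding weeks: 2, 9, 16, 23, 30 — the last one ≤ 30 is the 30th.

Nov 30, 2026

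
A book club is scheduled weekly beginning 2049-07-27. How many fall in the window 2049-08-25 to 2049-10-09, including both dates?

Occurrences land 7·i days after 2049-07-27 for i = 0, 1, 2, …
2049-08-25 is 29 days after the start; 29 ÷ 7 = 4 remainder 1; since the remainder is 1, round up to i = 5. First occurrence in the window: #6 on 2049-08-31 (5×7 = 35 days in).
2049-10-09 is 74 days after the start; 74 ÷ 7 = 10 remainder 4. Last occurrence in the window: #11 on 2049-10-05.
Occurrences #6 through #11: 6 in total.

6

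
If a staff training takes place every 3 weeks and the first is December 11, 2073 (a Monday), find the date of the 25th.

April 29, 2075

The 25th occurrence is 24 intervals after the first: 24 × 21 = 504 days after December 11, 2073.
December has 31 days — 20 days to the end of December leaves 484.
2074 has 365 days (119 left).
January has 31 days (88 left).
February has 28 days (60 left).
March has 31 days (29 left).
29 days into April → April 29, 2075.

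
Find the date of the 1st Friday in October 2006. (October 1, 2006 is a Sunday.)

October 2006 begins on a Sunday, so the first Friday is October 6 (5 days later).

6 October 2006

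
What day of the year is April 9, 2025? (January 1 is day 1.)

Days in months before April: 31 + 28 + 31 = 90.
Plus 9 days into April → day 99.

99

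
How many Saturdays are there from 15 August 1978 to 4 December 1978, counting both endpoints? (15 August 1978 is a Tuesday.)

16

15 August 1978 is a Tuesday; the first Saturday on or after it is 19 August 1978 (4 days later).
From 19 August 1978 to 4 December 1978: 12 + 30 + 31 + 30 + 4 = 107 days (rest of August, September, October, November, December).
107 ÷ 7 = 15 full weeks with remainder 2, so 15 more Saturdays after the first → 16.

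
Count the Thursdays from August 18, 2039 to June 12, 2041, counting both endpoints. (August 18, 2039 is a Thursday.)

95

August 18, 2039 is a Thursday; the first Thursday on or after it is August 18, 2039.
From August 18, 2039 to June 12, 2041: 135 + 366 + 163 = 664 days (rest of 2039, 2040, to June 12, 2041 in 2041).
664 ÷ 7 = 94 full weeks with remainder 6, so 94 more Thursdays after the first → 95.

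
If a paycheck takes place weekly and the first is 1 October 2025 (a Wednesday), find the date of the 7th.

12 November 2025

The 7th occurrence is 6 intervals after the first: 6 × 7 = 42 days after 1 October 2025.
October has 31 days — 30 days to the end of October leaves 12.
12 days into November → 12 November 2025.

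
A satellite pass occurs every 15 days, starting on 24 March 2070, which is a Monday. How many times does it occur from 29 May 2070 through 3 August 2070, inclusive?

4

Occurrences land 15·i days after 24 March 2070 for i = 0, 1, 2, …
29 May 2070 is 66 days after the start; 66 ÷ 15 = 4 remainder 6; since the remainder is 6, round up to i = 5. First occurrence in the window: #6 on 7 June 2070 (5×15 = 75 days in).
3 August 2070 is 132 days after the start; 132 ÷ 15 = 8 remainder 12. Last occurrence in the window: #9 on 22 July 2070.
Occurrences #6 through #9: 4 in total.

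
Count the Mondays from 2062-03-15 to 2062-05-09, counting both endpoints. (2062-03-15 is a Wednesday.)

2062-03-15 is a Wednesday; the first Monday on or after it is 2062-03-20 (5 days later).
From 2062-03-20 to 2062-05-09: 11 + 30 + 9 = 50 days (rest of March, April, May).
50 ÷ 7 = 7 full weeks with remainder 1, so 7 more Mondays after the first → 8.

8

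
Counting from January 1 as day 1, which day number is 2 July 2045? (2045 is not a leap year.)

Days in months before July: 31 + 28 + 31 + 30 + 31 + 30 = 181.
Plus 2 days into July → day 183.

183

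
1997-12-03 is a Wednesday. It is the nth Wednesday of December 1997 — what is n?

1st

Day 3 falls in week ⌈3/7⌉ of the month.
Days 1–7 hold the 1st Wednesday, 8–14 the 2nd, 15–21 the 3rd, 22–28 the 4th, 29–31 the 5th.
3 is in the range for the 1st.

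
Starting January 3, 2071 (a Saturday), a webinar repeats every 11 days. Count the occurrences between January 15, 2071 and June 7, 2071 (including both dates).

13

Occurrences land 11·i days after January 3, 2071 for i = 0, 1, 2, …
January 15, 2071 is 12 days after the start; 12 ÷ 11 = 1 remainder 1; since the remainder is 1, round up to i = 2. First occurrence in the window: #3 on January 25, 2071 (2×11 = 22 days in).
June 7, 2071 is 155 days after the start; 155 ÷ 11 = 14 remainder 1. Last occurrence in the window: #15 on June 6, 2071.
Occurrences #3 through #15: 13 in total.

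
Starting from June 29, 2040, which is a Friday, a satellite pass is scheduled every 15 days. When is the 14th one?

January 10, 2041

The 14th occurrence is 13 intervals after the first: 13 × 15 = 195 days after June 29, 2040.
June has 30 days — 1 day to the end of June leaves 194.
July has 31 days (163 left).
August has 31 days (132 left).
September has 30 days (102 left).
October has 31 days (71 left).
November has 30 days (41 left).
December has 31 days (10 left).
10 days into January → January 10, 2041.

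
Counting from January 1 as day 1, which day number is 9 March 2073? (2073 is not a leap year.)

68

Days in months before March: 31 + 28 = 59.
Plus 9 days into March → day 68.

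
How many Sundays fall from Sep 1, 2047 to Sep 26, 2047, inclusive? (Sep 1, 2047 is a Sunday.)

4

Sep 1, 2047 is a Sunday; the first Sunday on or after it is Sep 1, 2047.
From Sep 1, 2047 to Sep 26, 2047 is 26 − 1 = 25 days.
25 ÷ 7 = 3 full weeks with remainder 4, so 3 more Sundays after the first → 4.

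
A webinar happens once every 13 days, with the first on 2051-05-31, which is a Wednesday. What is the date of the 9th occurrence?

2051-09-12

The 9th occurrence is 8 intervals after the first: 8 × 13 = 104 days after 2051-05-31.
May has 31 days — 0 days to the end of May leaves 104.
June has 30 days (74 left).
July has 31 days (43 left).
August has 31 days (12 left).
12 days into September → 2051-09-12.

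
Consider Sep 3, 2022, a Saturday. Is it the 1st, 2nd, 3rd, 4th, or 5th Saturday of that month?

1st

Day 3 falls in week ⌈3/7⌉ of the month.
Days 1–7 hold the 1st Saturday, 8–14 the 2nd, 15–21 the 3rd, 22–28 the 4th, 29–31 the 5th.
3 is in the range for the 1st.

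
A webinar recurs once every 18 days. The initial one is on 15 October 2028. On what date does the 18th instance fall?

The 18th occurrence is 17 intervals after the first: 17 × 18 = 306 days after 15 October 2028.
October has 31 days — 16 days to the end of October leaves 290.
November has 30 days (260 left).
December has 31 days (229 left).
January has 31 days (198 left).
February has 28 days (170 left).
March has 31 days (139 left).
April has 30 days (109 left).
May has 31 days (78 left).
June has 30 days (48 left).
July has 31 days (17 left).
17 days into August → 17 August 2029.

17 August 2029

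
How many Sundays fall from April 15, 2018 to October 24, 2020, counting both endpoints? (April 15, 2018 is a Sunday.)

132

April 15, 2018 is a Sunday; the first Sunday on or after it is April 15, 2018.
From April 15, 2018 to October 24, 2020: 260 + 365 + 298 = 923 days (rest of 2018, 2019, to October 24, 2020 in 2020).
923 ÷ 7 = 131 full weeks with remainder 6, so 131 more Sundays after the first → 132.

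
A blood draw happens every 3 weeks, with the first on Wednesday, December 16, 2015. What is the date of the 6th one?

The 6th occurrence is 5 intervals after the first: 5 × 21 = 105 days after December 16, 2015.
December has 31 days — 15 days to the end of December leaves 90.
January has 31 days (59 left).
February has 29 days (30 left).
30 days into March → March 30, 2016.

March 30, 2016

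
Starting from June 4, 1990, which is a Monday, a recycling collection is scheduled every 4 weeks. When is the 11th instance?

The 11th occurrence is 10 intervals after the first: 10 × 28 = 280 days after June 4, 1990.
June has 30 days — 26 days to the end of June leaves 254.
July has 31 days (223 left).
August has 31 days (192 left).
September has 30 days (162 left).
October has 31 days (131 left).
November has 30 days (101 left).
December has 31 days (70 left).
January has 31 days (39 left).
February has 28 days (11 left).
11 days into March → March 11, 1991.

March 11, 1991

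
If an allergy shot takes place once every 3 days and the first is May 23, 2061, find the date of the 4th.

The 4th occurrence is 3 intervals after the first: 3 × 3 = 9 days after May 23, 2061.
May has 31 days — 8 days to the end of May leaves 1.
1 day into June → June 1, 2061.

June 1, 2061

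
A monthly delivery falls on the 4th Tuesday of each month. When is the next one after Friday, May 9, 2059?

May 2059 starts on a Thursday; its first Tuesday is the 6th, so the 4th Tuesday is the 27th — May 27, 2059.
May 27, 2059 is after May 9, 2059, so that is the next one.

May 27, 2059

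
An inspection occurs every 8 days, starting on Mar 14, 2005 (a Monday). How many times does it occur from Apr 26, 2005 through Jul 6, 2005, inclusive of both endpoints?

Occurrences land 8·i days after Mar 14, 2005 for i = 0, 1, 2, …
Apr 26, 2005 is 43 days after the start; 43 ÷ 8 = 5 remainder 3; since the remainder is 3, round up to i = 6. First occurrence in the window: #7 on May 1, 2005 (6×8 = 48 days in).
Jul 6, 2005 is 114 days after the start; 114 ÷ 8 = 14 remainder 2. Last occurrence in the window: #15 on Jul 4, 2005.
Occurrences #7 through #15: 9 in total.

9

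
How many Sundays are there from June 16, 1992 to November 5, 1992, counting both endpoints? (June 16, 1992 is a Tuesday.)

20

June 16, 1992 is a Tuesday; the first Sunday on or after it is June 21, 1992 (5 days later).
From June 21, 1992 to November 5, 1992: 9 + 31 + 31 + 30 + 31 + 5 = 137 days (rest of June, July, August, September, October, November).
137 ÷ 7 = 19 full weeks with remainder 4, so 19 more Sundays after the first → 20.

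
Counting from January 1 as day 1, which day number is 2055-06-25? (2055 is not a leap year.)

Days in months before June: 31 + 28 + 31 + 30 + 31 = 151.
Plus 25 days into June → day 176.

176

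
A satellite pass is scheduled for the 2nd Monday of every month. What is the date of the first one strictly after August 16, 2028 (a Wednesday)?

September 11, 2028

August 2028 starts on a Tuesday; its first Monday is the 7th, so the 2nd Monday is the 14th — August 14, 2028.
That is not after August 16, 2028, so look at September 2028.
September 2028 starts on a Friday; its first Monday is the 4th, so the 2nd Monday is the 11th — September 11, 2028.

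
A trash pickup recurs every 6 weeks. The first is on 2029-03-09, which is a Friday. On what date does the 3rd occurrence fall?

2029-06-01

The 3rd occurrence is 2 intervals after the first: 2 × 42 = 84 days after 2029-03-09.
March has 31 days — 22 days to the end of March leaves 62.
April has 30 days (32 left).
May has 31 days (1 left).
1 day into June → 2029-06-01.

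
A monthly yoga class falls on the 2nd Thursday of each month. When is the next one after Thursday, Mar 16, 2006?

Mar 2006 starts on a Wednesday; its first Thursday is the 2nd, so the 2nd Thursday is the 9th — Mar 9, 2006.
That is not after Mar 16, 2006, so look at Apr 2006.
Apr 2006 starts on a Saturday; its first Thursday is the 6th, so the 2nd Thursday is the 13th — Apr 13, 2006.

Apr 13, 2006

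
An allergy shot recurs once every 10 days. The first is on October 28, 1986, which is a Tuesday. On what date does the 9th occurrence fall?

January 16, 1987

The 9th occurrence is 8 intervals after the first: 8 × 10 = 80 days after October 28, 1986.
October has 31 days — 3 days to the end of October leaves 77.
November has 30 days (47 left).
December has 31 days (16 left).
16 days into January → January 16, 1987.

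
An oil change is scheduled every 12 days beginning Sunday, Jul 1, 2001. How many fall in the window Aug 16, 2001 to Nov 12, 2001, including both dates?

8

Occurrences land 12·i days after Jul 1, 2001 for i = 0, 1, 2, …
Aug 16, 2001 is 46 days after the start; 46 ÷ 12 = 3 remainder 10; since the remainder is 10, round up to i = 4. First occurrence in the window: #5 on Aug 18, 2001 (4×12 = 48 days in).
Nov 12, 2001 is 134 days after the start; 134 ÷ 12 = 11 remainder 2. Last occurrence in the window: #12 on Nov 10, 2001.
Occurrences #5 through #12: 8 in total.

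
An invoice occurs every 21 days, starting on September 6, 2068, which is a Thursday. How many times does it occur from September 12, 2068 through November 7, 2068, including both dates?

Occurrences land 21·i days after September 6, 2068 for i = 0, 1, 2, …
September 12, 2068 is 6 days after the start; 6 ÷ 21 = 0 remainder 6; since the remainder is 6, round up to i = 1. First occurrence in the window: #2 on September 27, 2068 (1×21 = 21 days in).
November 7, 2068 is 62 days after the start; 62 ÷ 21 = 2 remainder 20. Last occurrence in the window: #3 on October 18, 2068.
Occurrences #2 through #3: 2 in total.

2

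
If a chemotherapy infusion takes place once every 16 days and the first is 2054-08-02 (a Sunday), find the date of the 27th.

The 27th occurrence is 26 intervals after the first: 26 × 16 = 416 days after 2054-08-02.
August has 31 days — 29 days to the end of August leaves 387.
September has 30 days (357 left).
October has 31 days (326 left).
November has 30 days (296 left).
December has 31 days (265 left).
January has 31 days (234 left).
February has 28 days (206 left).
March has 31 days (175 left).
April has 30 days (145 left).
May has 31 days (114 left).
June has 30 days (84 left).
July has 31 days (53 left).
August has 31 days (22 left).
22 days into September → 2055-09-22.

2055-09-22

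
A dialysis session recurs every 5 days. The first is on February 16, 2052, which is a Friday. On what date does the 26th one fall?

June 20, 2052

The 26th occurrence is 25 intervals after the first: 25 × 5 = 125 days after February 16, 2052.
February has 29 days — 13 days to the end of February leaves 112.
March has 31 days (81 left).
April has 30 days (51 left).
May has 31 days (20 left).
20 days into June → June 20, 2052.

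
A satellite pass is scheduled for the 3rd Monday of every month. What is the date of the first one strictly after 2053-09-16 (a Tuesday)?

September 2053 starts on a Monday; its first Monday is the 1st, so the 3rd Monday is the 15th — 2053-09-15.
That is not after 2053-09-16, so look at October 2053.
October 2053 starts on a Wednesday; its first Monday is the 6th, so the 3rd Monday is the 20th — 2053-10-20.

2053-10-20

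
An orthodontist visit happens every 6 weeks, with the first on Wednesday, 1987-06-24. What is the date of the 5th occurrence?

1987-12-09

The 5th occurrence is 4 intervals after the first: 4 × 42 = 168 days after 1987-06-24.
June has 30 days — 6 days to the end of June leaves 162.
July has 31 days (131 left).
August has 31 days (100 left).
September has 30 days (70 left).
October has 31 days (39 left).
November has 30 days (9 left).
9 days into December → 1987-12-09.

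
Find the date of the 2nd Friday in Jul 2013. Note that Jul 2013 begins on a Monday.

Jul 12, 2013

Jul 2013 begins on a Monday, so the first Friday is Jul 5 (4 days later).
The 2nd Friday is 1 weeks later: 5 + 7 = 12.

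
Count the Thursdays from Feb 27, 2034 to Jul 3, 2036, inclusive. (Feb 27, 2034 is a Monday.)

Feb 27, 2034 is a Monday; the first Thursday on or after it is Mar 2, 2034 (3 days later).
From Mar 2, 2034 to Jul 3, 2036: 304 + 365 + 185 = 854 days (rest of 2034, 2035, to Jul 3, 2036 in 2036).
854 ÷ 7 = 122 full weeks with remainder 0, so 122 more Thursdays after the first → 123.

123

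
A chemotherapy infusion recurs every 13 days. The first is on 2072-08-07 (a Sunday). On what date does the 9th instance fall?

2072-11-19

The 9th occurrence is 8 intervals after the first: 8 × 13 = 104 days after 2072-08-07.
August has 31 days — 24 days to the end of August leaves 80.
September has 30 days (50 left).
October has 31 days (19 left).
19 days into November → 2072-11-19.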